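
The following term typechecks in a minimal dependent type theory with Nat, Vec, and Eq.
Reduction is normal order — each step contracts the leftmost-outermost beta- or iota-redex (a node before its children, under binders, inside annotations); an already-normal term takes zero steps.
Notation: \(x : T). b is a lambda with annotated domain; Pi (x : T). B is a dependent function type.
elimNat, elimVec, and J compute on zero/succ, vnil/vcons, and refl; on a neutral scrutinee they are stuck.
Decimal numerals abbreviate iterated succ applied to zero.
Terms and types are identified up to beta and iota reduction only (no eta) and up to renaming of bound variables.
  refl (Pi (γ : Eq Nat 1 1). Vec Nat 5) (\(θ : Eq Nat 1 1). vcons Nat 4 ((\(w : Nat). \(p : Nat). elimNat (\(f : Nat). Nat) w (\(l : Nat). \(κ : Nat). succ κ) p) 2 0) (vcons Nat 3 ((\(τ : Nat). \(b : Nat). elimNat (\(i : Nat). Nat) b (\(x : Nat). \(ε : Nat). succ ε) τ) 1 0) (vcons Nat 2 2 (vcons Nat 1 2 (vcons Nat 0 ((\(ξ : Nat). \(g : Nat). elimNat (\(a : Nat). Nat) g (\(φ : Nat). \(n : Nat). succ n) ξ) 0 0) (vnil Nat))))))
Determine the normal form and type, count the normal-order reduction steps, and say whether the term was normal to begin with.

reduced normal form:
  refl (Pi (γ : Eq Nat 1 1). Vec Nat 5) (\(θ : Eq Nat 1 1). vcons Nat 4 2 (vcons Nat 3 1 (vcons Nat 2 2 (vcons Nat 1 2 (vcons Nat 0 0 (vnil Nat))))))
inferred type:
  Eq (Pi (γ : Eq Nat 1 1). Vec Nat 5) (\(θ : Eq Nat 1 1). vcons Nat 4 2 (vcons Nat 3 1 (vcons Nat 2 2 (vcons Nat 1 2 (vcons Nat 0 0 (vnil Nat)))))) (\(w : Eq Nat 1 1). vcons Nat 4 2 (vcons Nat 3 1 (vcons Nat 2 2 (vcons Nat 1 2 (vcons Nat 0 0 (vnil Nat))))))
reduction steps (normal order): 12
started in normal form: no
first contracted redex: a beta-redex


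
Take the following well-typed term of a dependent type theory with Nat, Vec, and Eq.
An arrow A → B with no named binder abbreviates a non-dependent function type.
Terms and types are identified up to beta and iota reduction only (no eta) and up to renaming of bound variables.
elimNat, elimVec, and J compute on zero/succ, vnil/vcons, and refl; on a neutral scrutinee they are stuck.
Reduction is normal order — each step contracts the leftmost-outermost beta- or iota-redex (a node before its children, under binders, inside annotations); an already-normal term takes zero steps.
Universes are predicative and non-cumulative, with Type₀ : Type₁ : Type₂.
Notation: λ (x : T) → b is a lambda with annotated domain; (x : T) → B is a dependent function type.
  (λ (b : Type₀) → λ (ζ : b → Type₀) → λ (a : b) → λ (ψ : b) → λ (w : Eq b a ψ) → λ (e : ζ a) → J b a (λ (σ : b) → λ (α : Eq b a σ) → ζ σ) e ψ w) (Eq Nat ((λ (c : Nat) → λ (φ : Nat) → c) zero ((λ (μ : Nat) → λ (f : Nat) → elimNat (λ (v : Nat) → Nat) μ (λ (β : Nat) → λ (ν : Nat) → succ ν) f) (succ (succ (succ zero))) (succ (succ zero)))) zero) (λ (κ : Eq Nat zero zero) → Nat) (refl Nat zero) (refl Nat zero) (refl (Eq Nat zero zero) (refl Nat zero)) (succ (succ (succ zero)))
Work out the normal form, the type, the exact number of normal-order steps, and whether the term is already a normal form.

resulting normal form:
  succ (succ (succ zero))
inferred type:
  Nat
reduction steps (normal order): 7
already normal: no
first contracted redex: a beta-redex


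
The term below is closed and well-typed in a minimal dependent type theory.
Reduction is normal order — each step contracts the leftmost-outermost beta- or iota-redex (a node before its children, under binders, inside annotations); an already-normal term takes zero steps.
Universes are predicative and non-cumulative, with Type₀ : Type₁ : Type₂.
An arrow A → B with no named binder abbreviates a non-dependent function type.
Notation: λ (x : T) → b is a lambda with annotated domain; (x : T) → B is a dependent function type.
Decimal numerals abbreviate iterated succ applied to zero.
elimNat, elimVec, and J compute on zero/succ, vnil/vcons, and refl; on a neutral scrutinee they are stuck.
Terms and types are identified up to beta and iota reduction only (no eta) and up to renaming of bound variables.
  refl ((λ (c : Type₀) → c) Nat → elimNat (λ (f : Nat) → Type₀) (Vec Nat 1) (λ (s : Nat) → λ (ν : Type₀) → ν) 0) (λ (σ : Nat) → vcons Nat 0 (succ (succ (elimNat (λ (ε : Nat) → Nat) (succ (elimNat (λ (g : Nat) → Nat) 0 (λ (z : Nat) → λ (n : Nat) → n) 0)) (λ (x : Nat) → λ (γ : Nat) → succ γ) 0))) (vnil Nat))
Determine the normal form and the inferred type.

reduced normal form:
  refl (Nat → Vec Nat 1) (λ (c : Nat) → vcons Nat 0 3 (vnil Nat))
type:
  Eq (Nat → Vec Nat 1) (λ (c : Nat) → vcons Nat 0 3 (vnil Nat)) (λ (f : Nat) → vcons Nat 0 3 (vnil Nat))
observation: 4 normal-order steps normalize the term, beginning with a beta-redex.


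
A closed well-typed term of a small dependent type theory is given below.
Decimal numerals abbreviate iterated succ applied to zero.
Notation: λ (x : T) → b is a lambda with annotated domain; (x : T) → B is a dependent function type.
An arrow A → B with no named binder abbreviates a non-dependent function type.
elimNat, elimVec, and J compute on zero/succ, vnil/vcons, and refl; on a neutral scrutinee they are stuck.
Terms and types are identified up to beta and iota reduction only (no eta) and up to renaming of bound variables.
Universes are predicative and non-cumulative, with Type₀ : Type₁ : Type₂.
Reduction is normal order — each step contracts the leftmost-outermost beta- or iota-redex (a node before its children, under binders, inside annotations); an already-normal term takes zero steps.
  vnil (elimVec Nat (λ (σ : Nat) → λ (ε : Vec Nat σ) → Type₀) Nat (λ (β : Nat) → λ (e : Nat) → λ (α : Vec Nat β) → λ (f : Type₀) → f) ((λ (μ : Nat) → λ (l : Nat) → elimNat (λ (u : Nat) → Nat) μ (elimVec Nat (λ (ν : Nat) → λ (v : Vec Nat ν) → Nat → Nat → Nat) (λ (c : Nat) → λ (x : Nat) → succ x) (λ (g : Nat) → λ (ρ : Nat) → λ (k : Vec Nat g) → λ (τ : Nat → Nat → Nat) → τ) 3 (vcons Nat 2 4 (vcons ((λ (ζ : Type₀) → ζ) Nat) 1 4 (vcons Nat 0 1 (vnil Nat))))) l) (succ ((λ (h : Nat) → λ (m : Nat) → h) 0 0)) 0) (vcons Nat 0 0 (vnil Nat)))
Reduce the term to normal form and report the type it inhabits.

resulting normal form:
  vnil Nat
the term's type:
  Vec Nat 0


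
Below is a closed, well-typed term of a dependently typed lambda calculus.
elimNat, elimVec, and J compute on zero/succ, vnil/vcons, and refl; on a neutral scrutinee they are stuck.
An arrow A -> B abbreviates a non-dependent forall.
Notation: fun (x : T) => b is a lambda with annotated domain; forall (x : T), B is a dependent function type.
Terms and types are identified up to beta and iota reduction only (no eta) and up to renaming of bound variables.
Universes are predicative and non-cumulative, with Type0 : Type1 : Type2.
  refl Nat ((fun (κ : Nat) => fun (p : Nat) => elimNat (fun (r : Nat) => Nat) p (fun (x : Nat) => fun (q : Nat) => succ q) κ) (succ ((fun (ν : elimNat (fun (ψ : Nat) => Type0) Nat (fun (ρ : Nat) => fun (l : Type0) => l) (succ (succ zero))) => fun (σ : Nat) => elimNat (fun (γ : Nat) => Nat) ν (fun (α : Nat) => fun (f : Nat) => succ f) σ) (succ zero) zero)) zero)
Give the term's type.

inferred type:
  Eq Nat (succ (succ zero)) (succ (succ zero))


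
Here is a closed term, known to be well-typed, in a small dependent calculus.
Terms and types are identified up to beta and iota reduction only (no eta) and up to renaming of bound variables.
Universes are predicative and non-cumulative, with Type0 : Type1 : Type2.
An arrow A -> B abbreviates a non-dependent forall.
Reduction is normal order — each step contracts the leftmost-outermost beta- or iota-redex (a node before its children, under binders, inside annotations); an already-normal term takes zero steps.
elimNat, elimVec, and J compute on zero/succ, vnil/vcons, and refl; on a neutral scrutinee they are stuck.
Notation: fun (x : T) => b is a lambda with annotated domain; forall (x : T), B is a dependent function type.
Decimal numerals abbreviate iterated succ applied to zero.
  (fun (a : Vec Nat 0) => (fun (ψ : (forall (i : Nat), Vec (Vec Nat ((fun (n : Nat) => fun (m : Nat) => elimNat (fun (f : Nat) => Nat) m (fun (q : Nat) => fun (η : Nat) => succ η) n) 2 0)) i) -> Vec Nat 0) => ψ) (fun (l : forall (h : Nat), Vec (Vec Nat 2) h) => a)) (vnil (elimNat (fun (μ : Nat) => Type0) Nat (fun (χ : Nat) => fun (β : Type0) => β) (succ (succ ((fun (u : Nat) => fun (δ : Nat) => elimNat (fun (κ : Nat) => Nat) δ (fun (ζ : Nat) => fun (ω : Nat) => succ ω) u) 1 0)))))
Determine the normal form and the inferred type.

reduced normal form:
  fun (a : forall (ψ : Nat), Vec (Vec Nat 2) ψ) => vnil Nat
inferred type:
  (forall (a : Nat), Vec (Vec Nat 2) a) -> Vec Nat 0


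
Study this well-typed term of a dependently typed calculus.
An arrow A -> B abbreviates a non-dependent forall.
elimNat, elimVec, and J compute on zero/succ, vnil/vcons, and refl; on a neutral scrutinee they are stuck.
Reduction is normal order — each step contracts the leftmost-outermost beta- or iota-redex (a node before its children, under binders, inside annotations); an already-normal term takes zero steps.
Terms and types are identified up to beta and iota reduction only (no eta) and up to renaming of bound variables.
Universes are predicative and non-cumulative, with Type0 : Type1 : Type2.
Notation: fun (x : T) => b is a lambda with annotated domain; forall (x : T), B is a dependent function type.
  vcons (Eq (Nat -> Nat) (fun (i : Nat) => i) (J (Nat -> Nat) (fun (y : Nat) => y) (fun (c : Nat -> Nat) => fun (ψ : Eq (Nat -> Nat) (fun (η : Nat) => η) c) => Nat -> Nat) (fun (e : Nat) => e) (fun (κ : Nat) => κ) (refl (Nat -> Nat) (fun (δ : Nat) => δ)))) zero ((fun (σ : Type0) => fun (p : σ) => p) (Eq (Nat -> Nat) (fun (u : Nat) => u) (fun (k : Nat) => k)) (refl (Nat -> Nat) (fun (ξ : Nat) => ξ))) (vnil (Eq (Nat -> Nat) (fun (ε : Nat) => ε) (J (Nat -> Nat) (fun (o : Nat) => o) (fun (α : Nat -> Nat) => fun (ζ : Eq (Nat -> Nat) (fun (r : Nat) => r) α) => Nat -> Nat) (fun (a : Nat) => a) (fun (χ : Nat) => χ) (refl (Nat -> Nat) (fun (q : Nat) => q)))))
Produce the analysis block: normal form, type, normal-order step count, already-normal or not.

reduced normal form:
  vcons (Eq (Nat -> Nat) (fun (i : Nat) => i) (fun (y : Nat) => y)) zero (refl (Nat -> Nat) (fun (c : Nat) => c)) (vnil (Eq (Nat -> Nat) (fun (ψ : Nat) => ψ) (fun (η : Nat) => η)))
type:
  Vec (Eq (Nat -> Nat) (fun (i : Nat) => i) (fun (y : Nat) => y)) (succ zero)
normal-order step count: 4
already normal: no
first contracted redex: a J iota-redex


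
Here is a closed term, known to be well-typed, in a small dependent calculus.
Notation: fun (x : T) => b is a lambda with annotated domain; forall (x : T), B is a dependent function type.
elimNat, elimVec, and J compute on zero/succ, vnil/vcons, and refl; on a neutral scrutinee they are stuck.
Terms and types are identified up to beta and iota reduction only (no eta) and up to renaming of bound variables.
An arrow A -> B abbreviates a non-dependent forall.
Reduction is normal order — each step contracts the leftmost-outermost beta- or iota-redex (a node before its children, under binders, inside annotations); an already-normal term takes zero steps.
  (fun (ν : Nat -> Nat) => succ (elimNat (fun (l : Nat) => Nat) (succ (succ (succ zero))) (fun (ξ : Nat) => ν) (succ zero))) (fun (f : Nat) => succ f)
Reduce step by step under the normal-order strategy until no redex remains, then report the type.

reduction (normal order):
  (fun (ν : Nat -> Nat) => succ (elimNat (fun (l : Nat) => Nat) (succ (succ (succ zero))) (fun (ξ : Nat) => ν) (succ zero))) (fun (f : Nat) => succ f)
  ~> succ (elimNat (fun (ν : Nat) => Nat) (succ (succ (succ zero))) (fun (l : Nat) => fun (ξ : Nat) => succ ξ) (succ zero))
  ~> succ ((fun (ν : Nat) => fun (l : Nat) => succ l) zero (elimNat (fun (ξ : Nat) => Nat) (succ (succ (succ zero))) (fun (f : Nat) => fun (d : Nat) => succ d) zero))
  ~> succ ((fun (ν : Nat) => succ ν) (elimNat (fun (l : Nat) => Nat) (succ (succ (succ zero))) (fun (ξ : Nat) => fun (f : Nat) => succ f) zero))
  ~> succ (succ (elimNat (fun (ν : Nat) => Nat) (succ (succ (succ zero))) (fun (l : Nat) => fun (ξ : Nat) => succ ξ) zero))
  ~> succ (succ (succ (succ (succ zero))))
inferred type:
  Nat


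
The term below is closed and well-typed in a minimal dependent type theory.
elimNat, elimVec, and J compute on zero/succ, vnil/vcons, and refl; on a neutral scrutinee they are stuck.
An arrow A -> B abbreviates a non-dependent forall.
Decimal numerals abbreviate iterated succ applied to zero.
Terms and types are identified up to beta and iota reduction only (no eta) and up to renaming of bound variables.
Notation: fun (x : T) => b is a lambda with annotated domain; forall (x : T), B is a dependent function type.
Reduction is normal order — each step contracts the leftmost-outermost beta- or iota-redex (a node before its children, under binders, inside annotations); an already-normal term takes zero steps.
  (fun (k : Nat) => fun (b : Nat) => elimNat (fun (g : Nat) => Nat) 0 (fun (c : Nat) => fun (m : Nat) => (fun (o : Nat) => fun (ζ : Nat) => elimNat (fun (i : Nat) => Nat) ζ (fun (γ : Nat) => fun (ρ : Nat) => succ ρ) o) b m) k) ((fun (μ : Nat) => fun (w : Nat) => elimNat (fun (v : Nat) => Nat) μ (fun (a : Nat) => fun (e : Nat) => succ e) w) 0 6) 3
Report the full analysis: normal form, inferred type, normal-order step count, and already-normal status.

reduced normal form:
  18
type:
  Nat
normal-order step count: 54
term was already normal: no
first contracted redex: a beta-redex


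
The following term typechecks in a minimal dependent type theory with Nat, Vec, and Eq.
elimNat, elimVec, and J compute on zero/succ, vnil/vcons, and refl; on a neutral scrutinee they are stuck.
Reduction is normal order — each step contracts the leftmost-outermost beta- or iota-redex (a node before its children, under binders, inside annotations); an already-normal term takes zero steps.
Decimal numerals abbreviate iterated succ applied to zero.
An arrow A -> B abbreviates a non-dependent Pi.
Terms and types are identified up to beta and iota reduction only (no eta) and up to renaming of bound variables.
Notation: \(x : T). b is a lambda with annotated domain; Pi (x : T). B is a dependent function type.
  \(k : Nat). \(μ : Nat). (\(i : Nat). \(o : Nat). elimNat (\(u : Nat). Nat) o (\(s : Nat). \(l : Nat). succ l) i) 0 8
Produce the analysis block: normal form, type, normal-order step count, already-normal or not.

resulting normal form:
  \(k : Nat). \(μ : Nat). 8
inferred type:
  Nat -> Nat -> Nat
reduction steps (normal order): 3
term was already normal: no
first contracted redex: a beta-redex


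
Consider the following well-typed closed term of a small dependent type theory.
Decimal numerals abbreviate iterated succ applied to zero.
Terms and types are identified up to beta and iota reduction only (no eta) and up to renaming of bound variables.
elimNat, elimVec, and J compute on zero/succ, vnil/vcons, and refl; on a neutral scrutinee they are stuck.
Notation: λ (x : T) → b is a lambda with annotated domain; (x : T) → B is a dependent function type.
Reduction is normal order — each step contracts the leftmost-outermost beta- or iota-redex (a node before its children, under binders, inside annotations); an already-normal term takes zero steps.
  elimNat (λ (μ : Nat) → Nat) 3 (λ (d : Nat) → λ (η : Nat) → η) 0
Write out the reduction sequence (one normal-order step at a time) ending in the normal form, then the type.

reduction (normal order):
  elimNat (λ (μ : Nat) → Nat) 3 (λ (d : Nat) → λ (η : Nat) → η) 0
  ~> 3
type:
  Nat


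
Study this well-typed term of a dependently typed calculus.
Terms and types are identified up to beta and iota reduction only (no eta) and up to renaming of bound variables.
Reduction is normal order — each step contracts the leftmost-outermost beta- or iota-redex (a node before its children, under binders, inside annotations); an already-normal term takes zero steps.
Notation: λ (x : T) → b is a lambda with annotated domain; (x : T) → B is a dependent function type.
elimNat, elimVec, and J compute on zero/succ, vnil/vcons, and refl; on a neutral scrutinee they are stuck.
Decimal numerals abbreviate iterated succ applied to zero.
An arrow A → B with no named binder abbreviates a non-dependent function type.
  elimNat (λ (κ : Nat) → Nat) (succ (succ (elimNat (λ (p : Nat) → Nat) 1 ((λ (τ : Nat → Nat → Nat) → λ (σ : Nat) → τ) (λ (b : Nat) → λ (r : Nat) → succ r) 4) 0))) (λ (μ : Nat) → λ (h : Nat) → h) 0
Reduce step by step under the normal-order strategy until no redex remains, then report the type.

normal-order reduction:
  elimNat (λ (κ : Nat) → Nat) (succ (succ (elimNat (λ (p : Nat) → Nat) 1 ((λ (τ : Nat → Nat → Nat) → λ (σ : Nat) → τ) (λ (b : Nat) → λ (r : Nat) → succ r) 4) 0))) (λ (μ : Nat) → λ (h : Nat) → h) 0
  ~> succ (succ (elimNat (λ (κ : Nat) → Nat) 1 ((λ (p : Nat → Nat → Nat) → λ (τ : Nat) → p) (λ (σ : Nat) → λ (b : Nat) → succ b) 4) 0))
  ~> 3
type:
  Nat


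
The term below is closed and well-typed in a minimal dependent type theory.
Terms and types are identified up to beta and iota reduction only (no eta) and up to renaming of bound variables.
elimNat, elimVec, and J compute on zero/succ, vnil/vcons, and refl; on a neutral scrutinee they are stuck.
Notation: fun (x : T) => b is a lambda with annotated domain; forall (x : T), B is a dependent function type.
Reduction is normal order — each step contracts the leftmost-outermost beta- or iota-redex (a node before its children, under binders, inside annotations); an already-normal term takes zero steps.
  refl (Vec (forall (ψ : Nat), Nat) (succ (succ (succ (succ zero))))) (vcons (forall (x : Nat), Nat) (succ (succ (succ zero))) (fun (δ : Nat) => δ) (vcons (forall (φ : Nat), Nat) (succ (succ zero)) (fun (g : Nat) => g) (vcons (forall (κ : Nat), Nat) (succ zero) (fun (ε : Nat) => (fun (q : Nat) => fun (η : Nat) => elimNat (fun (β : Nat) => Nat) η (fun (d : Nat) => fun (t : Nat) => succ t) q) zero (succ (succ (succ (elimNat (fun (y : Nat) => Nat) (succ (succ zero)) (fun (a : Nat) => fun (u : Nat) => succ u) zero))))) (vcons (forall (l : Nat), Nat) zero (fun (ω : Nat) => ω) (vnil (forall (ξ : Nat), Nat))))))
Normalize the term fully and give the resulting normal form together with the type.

normal form:
  refl (Vec (forall (ψ : Nat), Nat) (succ (succ (succ (succ zero))))) (vcons (forall (x : Nat), Nat) (succ (succ (succ zero))) (fun (δ : Nat) => δ) (vcons (forall (φ : Nat), Nat) (succ (succ zero)) (fun (g : Nat) => g) (vcons (forall (κ : Nat), Nat) (succ zero) (fun (ε : Nat) => succ (succ (succ (succ (succ zero))))) (vcons (forall (q : Nat), Nat) zero (fun (η : Nat) => η) (vnil (forall (β : Nat), Nat))))))
type:
  Eq (Vec (forall (ψ : Nat), Nat) (succ (succ (succ (succ zero))))) (vcons (forall (x : Nat), Nat) (succ (succ (succ zero))) (fun (δ : Nat) => δ) (vcons (forall (φ : Nat), Nat) (succ (succ zero)) (fun (g : Nat) => g) (vcons (forall (κ : Nat), Nat) (succ zero) (fun (ε : Nat) => succ (succ (succ (succ (succ zero))))) (vcons (forall (q : Nat), Nat) zero (fun (η : Nat) => η) (vnil (forall (β : Nat), Nat)))))) (vcons (forall (d : Nat), Nat) (succ (succ (succ zero))) (fun (t : Nat) => t) (vcons (forall (y : Nat), Nat) (succ (succ zero)) (fun (a : Nat) => a) (vcons (forall (u : Nat), Nat) (succ zero) (fun (l : Nat) => succ (succ (succ (succ (succ zero))))) (vcons (forall (ω : Nat), Nat) zero (fun (ξ : Nat) => ξ) (vnil (forall (σ : Nat), Nat))))))


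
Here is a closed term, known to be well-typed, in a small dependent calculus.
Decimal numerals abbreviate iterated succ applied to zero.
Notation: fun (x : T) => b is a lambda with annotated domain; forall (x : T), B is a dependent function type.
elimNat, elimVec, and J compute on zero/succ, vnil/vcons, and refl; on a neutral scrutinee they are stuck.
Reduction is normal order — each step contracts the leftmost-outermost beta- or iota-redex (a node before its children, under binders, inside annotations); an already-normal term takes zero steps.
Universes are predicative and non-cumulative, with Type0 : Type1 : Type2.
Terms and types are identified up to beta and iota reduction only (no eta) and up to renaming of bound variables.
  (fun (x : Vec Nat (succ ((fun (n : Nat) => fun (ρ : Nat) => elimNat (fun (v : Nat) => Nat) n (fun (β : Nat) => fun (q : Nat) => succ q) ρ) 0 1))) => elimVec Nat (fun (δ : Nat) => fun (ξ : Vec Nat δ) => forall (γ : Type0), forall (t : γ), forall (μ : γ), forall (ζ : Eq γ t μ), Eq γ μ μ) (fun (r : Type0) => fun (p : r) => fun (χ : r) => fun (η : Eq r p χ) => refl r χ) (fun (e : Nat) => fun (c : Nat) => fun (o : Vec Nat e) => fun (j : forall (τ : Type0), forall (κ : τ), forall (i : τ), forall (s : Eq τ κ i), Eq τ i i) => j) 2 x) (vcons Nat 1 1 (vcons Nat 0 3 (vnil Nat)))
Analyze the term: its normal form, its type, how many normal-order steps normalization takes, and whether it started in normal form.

resulting normal form:
  fun (x : Type0) => fun (n : x) => fun (ρ : x) => fun (v : Eq x n ρ) => refl x ρ
inferred type:
  forall (x : Type0), forall (n : x), forall (ρ : x), forall (v : Eq x n ρ), Eq x ρ ρ
reduction steps (normal order): 12
term was already normal: no
first contracted redex: a beta-redex


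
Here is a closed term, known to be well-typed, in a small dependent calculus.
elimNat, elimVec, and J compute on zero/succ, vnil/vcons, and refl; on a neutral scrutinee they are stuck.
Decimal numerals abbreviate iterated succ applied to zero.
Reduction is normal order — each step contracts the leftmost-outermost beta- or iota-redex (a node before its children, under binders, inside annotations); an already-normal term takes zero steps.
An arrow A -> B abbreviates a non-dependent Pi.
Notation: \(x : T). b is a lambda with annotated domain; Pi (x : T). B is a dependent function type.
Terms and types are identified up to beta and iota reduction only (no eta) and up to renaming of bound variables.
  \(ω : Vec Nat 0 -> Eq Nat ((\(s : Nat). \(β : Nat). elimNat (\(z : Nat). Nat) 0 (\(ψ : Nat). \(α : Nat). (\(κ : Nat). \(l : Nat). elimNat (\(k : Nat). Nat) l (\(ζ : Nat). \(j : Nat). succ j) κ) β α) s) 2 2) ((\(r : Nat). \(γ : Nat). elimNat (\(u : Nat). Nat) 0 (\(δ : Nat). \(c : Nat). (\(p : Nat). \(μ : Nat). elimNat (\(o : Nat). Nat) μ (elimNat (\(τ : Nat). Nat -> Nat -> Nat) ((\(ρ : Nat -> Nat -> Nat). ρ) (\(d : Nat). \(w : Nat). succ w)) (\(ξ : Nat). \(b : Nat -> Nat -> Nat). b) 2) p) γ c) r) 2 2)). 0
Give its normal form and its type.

resulting normal form:
  \(ω : Vec Nat 0 -> Eq Nat 4 4). 0
the term's type:
  (Vec Nat 0 -> Eq Nat 4 4) -> Nat
observation: the leftmost-outermost redex is a beta-redex, and normalization takes 86 steps.


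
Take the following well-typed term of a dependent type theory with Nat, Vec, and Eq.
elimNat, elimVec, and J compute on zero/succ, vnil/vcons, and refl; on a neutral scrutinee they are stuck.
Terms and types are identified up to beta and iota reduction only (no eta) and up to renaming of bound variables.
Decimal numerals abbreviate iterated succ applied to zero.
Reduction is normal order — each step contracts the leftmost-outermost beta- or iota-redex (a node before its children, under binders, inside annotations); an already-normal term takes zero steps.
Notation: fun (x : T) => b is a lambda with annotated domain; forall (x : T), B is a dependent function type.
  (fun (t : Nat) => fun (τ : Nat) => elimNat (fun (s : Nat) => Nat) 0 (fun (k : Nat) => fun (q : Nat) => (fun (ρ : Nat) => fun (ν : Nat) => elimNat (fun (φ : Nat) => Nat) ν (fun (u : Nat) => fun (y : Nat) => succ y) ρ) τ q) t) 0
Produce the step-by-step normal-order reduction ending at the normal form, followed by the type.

normal-order reduction sequence:
  (fun (t : Nat) => fun (τ : Nat) => elimNat (fun (s : Nat) => Nat) 0 (fun (k : Nat) => fun (q : Nat) => (fun (ρ : Nat) => fun (ν : Nat) => elimNat (fun (φ : Nat) => Nat) ν (fun (u : Nat) => fun (y : Nat) => succ y) ρ) τ q) t) 0
  ~> fun (t : Nat) => elimNat (fun (τ : Nat) => Nat) 0 (fun (s : Nat) => fun (k : Nat) => (fun (q : Nat) => fun (ρ : Nat) => elimNat (fun (ν : Nat) => Nat) ρ (fun (φ : Nat) => fun (u : Nat) => succ u) q) t k) 0
  ~> fun (t : Nat) => 0
type:
  forall (t : Nat), Nat


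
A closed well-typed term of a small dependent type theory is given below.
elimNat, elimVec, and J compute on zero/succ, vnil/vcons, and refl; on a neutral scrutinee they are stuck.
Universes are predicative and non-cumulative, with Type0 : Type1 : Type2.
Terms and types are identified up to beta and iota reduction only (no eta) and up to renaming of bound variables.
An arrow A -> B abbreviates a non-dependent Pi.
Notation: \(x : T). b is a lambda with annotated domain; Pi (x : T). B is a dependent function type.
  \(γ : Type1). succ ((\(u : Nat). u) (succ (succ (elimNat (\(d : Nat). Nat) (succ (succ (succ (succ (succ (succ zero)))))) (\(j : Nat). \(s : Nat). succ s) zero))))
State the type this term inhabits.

the term's type:
  Type1 -> Nat


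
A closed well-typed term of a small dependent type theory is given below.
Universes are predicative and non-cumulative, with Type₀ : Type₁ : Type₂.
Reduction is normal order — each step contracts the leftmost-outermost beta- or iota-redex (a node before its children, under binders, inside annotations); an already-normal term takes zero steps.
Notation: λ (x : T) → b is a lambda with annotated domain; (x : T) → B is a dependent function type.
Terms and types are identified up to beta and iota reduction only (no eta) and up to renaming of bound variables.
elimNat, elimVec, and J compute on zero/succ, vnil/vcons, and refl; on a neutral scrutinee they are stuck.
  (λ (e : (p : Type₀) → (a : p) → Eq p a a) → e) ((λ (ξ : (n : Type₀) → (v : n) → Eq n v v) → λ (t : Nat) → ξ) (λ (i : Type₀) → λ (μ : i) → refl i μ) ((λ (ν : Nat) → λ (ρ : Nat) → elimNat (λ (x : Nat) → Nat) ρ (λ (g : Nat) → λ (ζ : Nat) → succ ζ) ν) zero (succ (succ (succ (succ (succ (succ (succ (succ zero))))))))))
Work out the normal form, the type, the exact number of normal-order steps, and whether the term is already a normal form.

resulting normal form:
  λ (e : Type₀) → λ (p : e) → refl e p
inferred type:
  (e : Type₀) → (p : e) → Eq e p p
normal-order step count: 3
term was already normal: no
first contracted redex: a beta-redex


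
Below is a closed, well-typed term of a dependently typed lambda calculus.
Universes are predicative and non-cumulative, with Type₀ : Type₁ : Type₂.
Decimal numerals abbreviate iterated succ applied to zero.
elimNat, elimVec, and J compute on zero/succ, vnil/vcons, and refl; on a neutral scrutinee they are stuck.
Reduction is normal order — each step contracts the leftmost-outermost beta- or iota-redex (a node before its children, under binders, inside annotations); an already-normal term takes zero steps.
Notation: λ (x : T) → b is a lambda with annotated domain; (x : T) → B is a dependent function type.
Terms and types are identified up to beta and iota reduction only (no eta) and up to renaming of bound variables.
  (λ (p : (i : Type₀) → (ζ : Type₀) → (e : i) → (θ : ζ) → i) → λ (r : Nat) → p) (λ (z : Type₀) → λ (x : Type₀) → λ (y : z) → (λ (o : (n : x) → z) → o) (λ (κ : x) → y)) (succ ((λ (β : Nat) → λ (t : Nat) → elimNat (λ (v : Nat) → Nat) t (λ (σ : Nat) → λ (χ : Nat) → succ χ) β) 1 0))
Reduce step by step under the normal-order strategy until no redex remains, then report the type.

normal-order reduction sequence:
  (λ (p : (i : Type₀) → (ζ : Type₀) → (e : i) → (θ : ζ) → i) → λ (r : Nat) → p) (λ (z : Type₀) → λ (x : Type₀) → λ (y : z) → (λ (o : (n : x) → z) → o) (λ (κ : x) → y)) (succ ((λ (β : Nat) → λ (t : Nat) → elimNat (λ (v : Nat) → Nat) t (λ (σ : Nat) → λ (χ : Nat) → succ χ) β) 1 0))
  ~> (λ (p : Nat) → λ (i : Type₀) → λ (ζ : Type₀) → λ (e : i) → (λ (θ : (r : ζ) → i) → θ) (λ (z : ζ) → e)) (succ ((λ (x : Nat) → λ (y : Nat) → elimNat (λ (o : Nat) → Nat) y (λ (n : Nat) → λ (κ : Nat) → succ κ) x) 1 0))
  ~> λ (p : Type₀) → λ (i : Type₀) → λ (ζ : p) → (λ (e : (θ : i) → p) → e) (λ (r : i) → ζ)
  ~> λ (p : Type₀) → λ (i : Type₀) → λ (ζ : p) → λ (e : i) → ζ
the term's type:
  (p : Type₀) → (i : Type₀) → (ζ : p) → (e : i) → p


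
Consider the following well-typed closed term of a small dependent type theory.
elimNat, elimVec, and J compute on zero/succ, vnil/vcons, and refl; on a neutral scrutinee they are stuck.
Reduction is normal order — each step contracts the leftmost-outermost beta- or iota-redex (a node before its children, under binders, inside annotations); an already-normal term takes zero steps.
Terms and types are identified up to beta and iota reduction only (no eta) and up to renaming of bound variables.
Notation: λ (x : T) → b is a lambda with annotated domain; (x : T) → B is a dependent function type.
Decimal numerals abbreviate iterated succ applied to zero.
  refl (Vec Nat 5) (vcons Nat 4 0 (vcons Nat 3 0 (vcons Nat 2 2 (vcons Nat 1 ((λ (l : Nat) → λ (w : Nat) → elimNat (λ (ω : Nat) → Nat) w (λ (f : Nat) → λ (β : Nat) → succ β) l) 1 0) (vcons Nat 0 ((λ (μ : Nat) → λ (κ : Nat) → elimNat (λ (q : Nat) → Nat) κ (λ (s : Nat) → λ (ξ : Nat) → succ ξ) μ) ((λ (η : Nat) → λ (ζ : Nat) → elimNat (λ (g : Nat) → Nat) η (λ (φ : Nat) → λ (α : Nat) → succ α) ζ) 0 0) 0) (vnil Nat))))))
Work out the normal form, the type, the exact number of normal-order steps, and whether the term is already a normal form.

resulting normal form:
  refl (Vec Nat 5) (vcons Nat 4 0 (vcons Nat 3 0 (vcons Nat 2 2 (vcons Nat 1 1 (vcons Nat 0 0 (vnil Nat))))))
inferred type:
  Eq (Vec Nat 5) (vcons Nat 4 0 (vcons Nat 3 0 (vcons Nat 2 2 (vcons Nat 1 1 (vcons Nat 0 0 (vnil Nat)))))) (vcons Nat 4 0 (vcons Nat 3 0 (vcons Nat 2 2 (vcons Nat 1 1 (vcons Nat 0 0 (vnil Nat))))))
steps to reach normal form (normal order): 12
already normal: no
first contracted redex: a beta-redex


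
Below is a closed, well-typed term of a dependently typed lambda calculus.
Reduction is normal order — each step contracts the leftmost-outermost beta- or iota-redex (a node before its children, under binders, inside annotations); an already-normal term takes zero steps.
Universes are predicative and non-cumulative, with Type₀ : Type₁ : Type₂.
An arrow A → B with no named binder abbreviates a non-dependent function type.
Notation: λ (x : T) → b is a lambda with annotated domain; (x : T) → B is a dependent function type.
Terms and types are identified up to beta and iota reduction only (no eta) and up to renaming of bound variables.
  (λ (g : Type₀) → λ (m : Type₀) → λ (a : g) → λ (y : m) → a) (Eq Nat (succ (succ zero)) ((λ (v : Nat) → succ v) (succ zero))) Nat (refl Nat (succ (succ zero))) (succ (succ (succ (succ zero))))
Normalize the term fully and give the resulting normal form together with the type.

resulting normal form:
  refl Nat (succ (succ zero))
inferred type:
  Eq Nat (succ (succ zero)) (succ (succ zero))


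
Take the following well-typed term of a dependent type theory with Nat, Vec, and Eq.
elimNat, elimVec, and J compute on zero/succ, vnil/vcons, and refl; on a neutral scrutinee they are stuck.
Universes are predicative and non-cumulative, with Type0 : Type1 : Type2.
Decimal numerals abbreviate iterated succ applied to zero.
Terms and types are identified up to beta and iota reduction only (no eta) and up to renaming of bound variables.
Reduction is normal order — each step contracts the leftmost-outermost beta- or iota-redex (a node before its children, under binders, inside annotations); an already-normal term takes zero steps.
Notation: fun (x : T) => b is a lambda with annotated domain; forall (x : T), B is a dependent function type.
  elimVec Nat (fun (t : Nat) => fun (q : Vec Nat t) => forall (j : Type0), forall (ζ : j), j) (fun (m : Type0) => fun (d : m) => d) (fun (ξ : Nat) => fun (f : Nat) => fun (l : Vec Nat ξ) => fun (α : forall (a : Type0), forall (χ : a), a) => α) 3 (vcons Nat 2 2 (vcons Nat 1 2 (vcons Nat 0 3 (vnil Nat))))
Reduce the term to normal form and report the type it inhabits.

reduced normal form:
  fun (t : Type0) => fun (q : t) => q
type:
  forall (t : Type0), forall (q : t), t


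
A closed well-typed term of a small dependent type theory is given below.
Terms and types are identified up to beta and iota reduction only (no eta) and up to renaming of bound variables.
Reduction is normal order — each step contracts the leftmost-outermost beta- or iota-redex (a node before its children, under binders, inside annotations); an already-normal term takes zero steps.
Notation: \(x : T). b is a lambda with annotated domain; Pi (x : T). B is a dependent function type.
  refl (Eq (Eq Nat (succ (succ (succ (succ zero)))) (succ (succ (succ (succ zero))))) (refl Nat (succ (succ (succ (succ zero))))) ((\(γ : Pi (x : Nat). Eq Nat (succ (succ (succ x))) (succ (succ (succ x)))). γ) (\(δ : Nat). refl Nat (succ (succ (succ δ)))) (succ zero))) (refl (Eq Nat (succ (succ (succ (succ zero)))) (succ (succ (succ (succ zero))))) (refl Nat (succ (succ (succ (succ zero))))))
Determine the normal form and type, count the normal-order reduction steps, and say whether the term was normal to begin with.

normal form:
  refl (Eq (Eq Nat (succ (succ (succ (succ zero)))) (succ (succ (succ (succ zero))))) (refl Nat (succ (succ (succ (succ zero))))) (refl Nat (succ (succ (succ (succ zero)))))) (refl (Eq Nat (succ (succ (succ (succ zero)))) (succ (succ (succ (succ zero))))) (refl Nat (succ (succ (succ (succ zero))))))
inferred type:
  Eq (Eq (Eq Nat (succ (succ (succ (succ zero)))) (succ (succ (succ (succ zero))))) (refl Nat (succ (succ (succ (succ zero))))) (refl Nat (succ (succ (succ (succ zero)))))) (refl (Eq Nat (succ (succ (succ (succ zero)))) (succ (succ (succ (succ zero))))) (refl Nat (succ (succ (succ (succ zero)))))) (refl (Eq Nat (succ (succ (succ (succ zero)))) (succ (succ (succ (succ zero))))) (refl Nat (succ (succ (succ (succ zero))))))
steps to reach normal form (normal order): 2
term was already normal: no
first redex: a beta-redex


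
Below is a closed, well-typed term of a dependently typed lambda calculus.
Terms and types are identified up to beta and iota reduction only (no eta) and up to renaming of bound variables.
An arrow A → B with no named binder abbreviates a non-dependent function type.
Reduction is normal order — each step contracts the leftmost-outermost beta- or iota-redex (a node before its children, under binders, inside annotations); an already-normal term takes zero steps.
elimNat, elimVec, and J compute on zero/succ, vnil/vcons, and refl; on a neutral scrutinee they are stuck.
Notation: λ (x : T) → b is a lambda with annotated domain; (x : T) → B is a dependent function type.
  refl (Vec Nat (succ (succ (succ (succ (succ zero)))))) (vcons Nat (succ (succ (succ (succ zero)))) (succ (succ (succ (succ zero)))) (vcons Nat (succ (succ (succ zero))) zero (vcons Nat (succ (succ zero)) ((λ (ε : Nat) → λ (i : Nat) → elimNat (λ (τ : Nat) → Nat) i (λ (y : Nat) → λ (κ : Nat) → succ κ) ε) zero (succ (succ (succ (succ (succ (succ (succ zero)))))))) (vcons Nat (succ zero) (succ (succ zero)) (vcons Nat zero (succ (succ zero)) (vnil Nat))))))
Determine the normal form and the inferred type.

reduced normal form:
  refl (Vec Nat (succ (succ (succ (succ (succ zero)))))) (vcons Nat (succ (succ (succ (succ zero)))) (succ (succ (succ (succ zero)))) (vcons Nat (succ (succ (succ zero))) zero (vcons Nat (succ (succ zero)) (succ (succ (succ (succ (succ (succ (succ zero))))))) (vcons Nat (succ zero) (succ (succ zero)) (vcons Nat zero (succ (succ zero)) (vnil Nat))))))
type:
  Eq (Vec Nat (succ (succ (succ (succ (succ zero)))))) (vcons Nat (succ (succ (succ (succ zero)))) (succ (succ (succ (succ zero)))) (vcons Nat (succ (succ (succ zero))) zero (vcons Nat (succ (succ zero)) (succ (succ (succ (succ (succ (succ (succ zero))))))) (vcons Nat (succ zero) (succ (succ zero)) (vcons Nat zero (succ (succ zero)) (vnil Nat)))))) (vcons Nat (succ (succ (succ (succ zero)))) (succ (succ (succ (succ zero)))) (vcons Nat (succ (succ (succ zero))) zero (vcons Nat (succ (succ zero)) (succ (succ (succ (succ (succ (succ (succ zero))))))) (vcons Nat (succ zero) (succ (succ zero)) (vcons Nat zero (succ (succ zero)) (vnil Nat))))))
observation: contracting a beta-redex first, the term normalizes in 3 steps.


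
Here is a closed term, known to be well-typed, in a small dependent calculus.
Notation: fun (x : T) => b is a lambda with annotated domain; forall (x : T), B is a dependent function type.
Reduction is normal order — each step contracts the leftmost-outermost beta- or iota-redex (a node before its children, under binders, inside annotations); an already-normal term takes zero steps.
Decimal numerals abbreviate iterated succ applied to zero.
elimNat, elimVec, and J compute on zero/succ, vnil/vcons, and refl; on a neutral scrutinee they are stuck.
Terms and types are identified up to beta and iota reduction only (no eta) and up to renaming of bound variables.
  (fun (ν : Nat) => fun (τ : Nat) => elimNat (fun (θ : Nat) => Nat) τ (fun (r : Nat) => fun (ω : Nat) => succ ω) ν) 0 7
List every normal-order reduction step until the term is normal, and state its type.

normal-order reduction:
  (fun (ν : Nat) => fun (τ : Nat) => elimNat (fun (θ : Nat) => Nat) τ (fun (r : Nat) => fun (ω : Nat) => succ ω) ν) 0 7
  ~> (fun (ν : Nat) => elimNat (fun (τ : Nat) => Nat) ν (fun (θ : Nat) => fun (r : Nat) => succ r) 0) 7
  ~> elimNat (fun (ν : Nat) => Nat) 7 (fun (τ : Nat) => fun (θ : Nat) => succ θ) 0
  ~> 7
inferred type:
  Nat


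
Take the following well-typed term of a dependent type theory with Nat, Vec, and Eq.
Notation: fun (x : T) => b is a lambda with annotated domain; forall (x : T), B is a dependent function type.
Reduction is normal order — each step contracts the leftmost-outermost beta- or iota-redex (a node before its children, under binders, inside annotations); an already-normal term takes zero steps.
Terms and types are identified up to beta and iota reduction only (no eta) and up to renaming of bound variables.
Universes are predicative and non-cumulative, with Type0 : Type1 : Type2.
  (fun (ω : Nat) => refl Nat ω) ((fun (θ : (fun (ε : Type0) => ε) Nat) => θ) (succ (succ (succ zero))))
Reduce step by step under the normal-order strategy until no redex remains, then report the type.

reduction (normal order):
  (fun (ω : Nat) => refl Nat ω) ((fun (θ : (fun (ε : Type0) => ε) Nat) => θ) (succ (succ (succ zero))))
  ~> refl Nat ((fun (ω : (fun (θ : Type0) => θ) Nat) => ω) (succ (succ (succ zero))))
  ~> refl Nat (succ (succ (succ zero)))
the term's type:
  Eq Nat (succ (succ (succ zero))) (succ (succ (succ zero)))


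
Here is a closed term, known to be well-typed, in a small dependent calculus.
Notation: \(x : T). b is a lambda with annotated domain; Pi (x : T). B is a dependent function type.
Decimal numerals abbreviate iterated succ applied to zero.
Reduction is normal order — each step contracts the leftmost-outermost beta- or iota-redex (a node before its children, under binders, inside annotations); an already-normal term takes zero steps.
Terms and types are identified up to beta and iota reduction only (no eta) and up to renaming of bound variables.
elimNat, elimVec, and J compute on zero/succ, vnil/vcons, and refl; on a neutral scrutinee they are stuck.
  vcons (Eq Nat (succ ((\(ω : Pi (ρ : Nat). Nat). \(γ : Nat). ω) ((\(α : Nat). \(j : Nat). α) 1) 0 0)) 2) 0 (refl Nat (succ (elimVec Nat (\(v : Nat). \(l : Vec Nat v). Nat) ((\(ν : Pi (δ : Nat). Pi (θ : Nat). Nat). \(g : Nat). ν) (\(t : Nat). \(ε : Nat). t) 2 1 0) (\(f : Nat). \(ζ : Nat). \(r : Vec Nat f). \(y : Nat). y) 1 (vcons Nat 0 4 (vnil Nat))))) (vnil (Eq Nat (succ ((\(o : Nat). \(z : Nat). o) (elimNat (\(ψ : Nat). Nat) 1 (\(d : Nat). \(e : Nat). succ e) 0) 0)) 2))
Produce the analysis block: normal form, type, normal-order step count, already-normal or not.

reduced normal form:
  vcons (Eq Nat 2 2) 0 (refl Nat 2) (vnil (Eq Nat 2 2))
type:
  Vec (Eq Nat 2 2) 1
normal-order step count: 17
started in normal form: no
first contracted redex: a beta-redex
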